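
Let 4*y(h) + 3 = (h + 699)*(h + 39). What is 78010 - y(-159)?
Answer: 376843/4 ≈ 94211.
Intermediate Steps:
y(h) = -3/4 + (39 + h)*(699 + h)/4 (y(h) = -3/4 + ((h + 699)*(h + 39))/4 = -3/4 + ((699 + h)*(39 + h))/4 = -3/4 + ((39 + h)*(699 + h))/4 = -3/4 + (39 + h)*(699 + h)/4)
78010 - y(-159) = 78010 - (13629/2 + (1/4)*(-159)**2 + (369/2)*(-159)) = 78010 - (13629/2 + (1/4)*25281 - 58671/2) = 78010 - (13629/2 + 25281/4 - 58671/2) = 78010 - 1*(-64803/4) = 78010 + 64803/4 = 376843/4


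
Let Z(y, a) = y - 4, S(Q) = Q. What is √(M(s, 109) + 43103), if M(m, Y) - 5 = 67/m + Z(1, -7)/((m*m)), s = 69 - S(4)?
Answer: 2*√45533913/65 ≈ 207.63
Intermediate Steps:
Z(y, a) = -4 + y
s = 65 (s = 69 - 1*4 = 69 - 4 = 65)
M(m, Y) = 5 - 3/m² + 67/m (M(m, Y) = 5 + (67/m + (-4 + 1)/((m*m))) = 5 + (67/m - 3/m²) = 5 + (-3/m² + 67/m) = 5 - 3/m² + 67/m)
√(M(s, 109) + 43103) = √((5 - 3/65² + 67/65) + 43103) = √((5 - 3*1/4225 + 67*(1/65)) + 43103) = √((5 - 3/4225 + 67/65) + 43103) = √(25477/4225 + 43103) = √(182135652/4225) = 2*√45533913/65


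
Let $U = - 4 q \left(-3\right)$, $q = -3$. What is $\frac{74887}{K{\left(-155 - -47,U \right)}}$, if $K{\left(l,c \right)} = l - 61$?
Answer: $- \frac{74887}{169} \approx -443.12$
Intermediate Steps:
$U = -36$ ($U = \left(-4\right) \left(-3\right) \left(-3\right) = 12 \left(-3\right) = -36$)
$K{\left(l,c \right)} = -61 + l$ ($K{\left(l,c \right)} = l - 61 = -61 + l$)
$\frac{74887}{K{\left(-155 - -47,U \right)}} = \frac{74887}{-61 - 108} = \frac{74887}{-169} = 74887 \left(- \frac{1}{169}\right) = - \frac{74887}{169}$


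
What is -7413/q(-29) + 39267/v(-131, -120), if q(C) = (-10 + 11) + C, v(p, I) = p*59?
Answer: 8027943/30916 ≈ 259.67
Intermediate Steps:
v(p, I) = 59*p
q(C) = 1 + C
-7413/q(-29) + 39267/v(-131, -120) = -7413/(1 - 29) + 39267/((59*(-131))) = -7413/(-28) + 39267/(-7729) = -7413*(-1/28) + 39267*(-1/7729) = 1059/4 - 39267/7729 = 8027943/30916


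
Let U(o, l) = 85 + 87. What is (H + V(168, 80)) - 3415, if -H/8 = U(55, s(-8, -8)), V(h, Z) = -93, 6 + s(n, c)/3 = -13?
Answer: -4884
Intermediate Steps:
s(n, c) = -57 (s(n, c) = -18 + 3*(-13) = -18 - 39 = -57)
U(o, l) = 172
H = -1376 (H = -8*172 = -1376)
(H + V(168, 80)) - 3415 = (-1376 - 93) - 3415 = -1469 - 3415 = -4884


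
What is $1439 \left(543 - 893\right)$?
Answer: $-503650$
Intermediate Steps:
$1439 \left(543 - 893\right) = 1439 \left(-350\right) = -503650$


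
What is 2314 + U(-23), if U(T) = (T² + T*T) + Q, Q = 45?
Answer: 3417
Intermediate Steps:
U(T) = 45 + 2*T² (U(T) = (T² + T*T) + 45 = (T² + T²) + 45 = 2*T² + 45 = 45 + 2*T²)
2314 + U(-23) = 2314 + (45 + 2*(-23)²) = 2314 + (45 + 2*529) = 2314 + (45 + 1058) = 2314 + 1103 = 3417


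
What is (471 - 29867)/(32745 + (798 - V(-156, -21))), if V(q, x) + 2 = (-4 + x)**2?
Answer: -7349/8230 ≈ -0.89295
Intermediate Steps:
V(q, x) = -2 + (-4 + x)**2
(471 - 29867)/(32745 + (798 - V(-156, -21))) = (471 - 29867)/(32745 + (798 - (-2 + (-4 - 21)**2))) = -29396/(32745 + (798 - (-2 + (-25)**2))) = -29396/(32745 + (798 - (-2 + 625))) = -29396/(32745 + (798 - 1*623)) = -29396/(32745 + (798 - 623)) = -29396/(32745 + 175) = -29396/32920 = -29396*1/32920 = -7349/8230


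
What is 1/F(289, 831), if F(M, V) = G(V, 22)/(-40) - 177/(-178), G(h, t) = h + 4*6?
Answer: -712/14511 ≈ -0.049066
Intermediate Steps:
G(h, t) = 24 + h (G(h, t) = h + 24 = 24 + h)
F(M, V) = 351/890 - V/40 (F(M, V) = (24 + V)/(-40) - 177/(-178) = (24 + V)*(-1/40) - 177*(-1/178) = (-⅗ - V/40) + 177/178 = 351/890 - V/40)
1/F(289, 831) = 1/(351/890 - 1/40*831) = 1/(351/890 - 831/40) = 1/(-14511/712) = -712/14511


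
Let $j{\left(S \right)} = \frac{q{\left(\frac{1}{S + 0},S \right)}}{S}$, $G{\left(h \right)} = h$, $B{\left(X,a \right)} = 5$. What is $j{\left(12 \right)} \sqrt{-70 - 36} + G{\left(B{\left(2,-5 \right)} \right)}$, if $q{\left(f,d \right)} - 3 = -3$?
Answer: $5$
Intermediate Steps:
$q{\left(f,d \right)} = 0$ ($q{\left(f,d \right)} = 3 - 3 = 0$)
$j{\left(S \right)} = 0$ ($j{\left(S \right)} = \frac{0}{S} = 0$)
$j{\left(12 \right)} \sqrt{-70 - 36} + G{\left(B{\left(2,-5 \right)} \right)} = 0 \sqrt{-70 - 36} + 5 = 0 \sqrt{-106} + 5 = 0 i \sqrt{106} + 5 = 0 + 5 = 5$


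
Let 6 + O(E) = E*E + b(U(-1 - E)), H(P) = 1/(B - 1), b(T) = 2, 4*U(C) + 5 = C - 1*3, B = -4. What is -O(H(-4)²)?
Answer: 2499/625 ≈ 3.9984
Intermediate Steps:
U(C) = -2 + C/4 (U(C) = -5/4 + (C - 1*3)/4 = -5/4 + (C - 3)/4 = -5/4 + (-3 + C)/4 = -5/4 + (-¾ + C/4) = -2 + C/4)
H(P) = -⅕ (H(P) = 1/(-4 - 1) = 1/(-5) = -⅕)
O(E) = -4 + E² (O(E) = -6 + (E*E + 2) = -6 + (E² + 2) = -6 + (2 + E²) = -4 + E²)
-O(H(-4)²) = -(-4 + ((-⅕)²)²) = -(-4 + (1/25)²) = -(-4 + 1/625) = -1*(-2499/625) = 2499/625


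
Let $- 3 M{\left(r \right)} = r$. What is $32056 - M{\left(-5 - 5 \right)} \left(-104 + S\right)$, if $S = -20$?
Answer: $\frac{97408}{3} \approx 32469.0$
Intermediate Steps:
$M{\left(r \right)} = - \frac{r}{3}$
$32056 - M{\left(-5 - 5 \right)} \left(-104 + S\right) = 32056 - - \frac{-5 - 5}{3} \left(-104 - 20\right) = 32056 - \left(- \frac{1}{3}\right) \left(-10\right) \left(-124\right) = 32056 - \frac{10}{3} \left(-124\right) = 32056 - - \frac{1240}{3} = 32056 + \frac{1240}{3} = \frac{97408}{3}$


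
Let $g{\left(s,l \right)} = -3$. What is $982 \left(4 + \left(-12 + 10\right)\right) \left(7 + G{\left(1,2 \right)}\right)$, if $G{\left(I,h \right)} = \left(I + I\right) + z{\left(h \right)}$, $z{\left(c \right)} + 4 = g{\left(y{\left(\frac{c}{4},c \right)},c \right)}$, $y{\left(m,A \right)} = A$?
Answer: $3928$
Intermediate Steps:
$z{\left(c \right)} = -7$ ($z{\left(c \right)} = -4 - 3 = -7$)
$G{\left(I,h \right)} = -7 + 2 I$ ($G{\left(I,h \right)} = \left(I + I\right) - 7 = 2 I - 7 = -7 + 2 I$)
$982 \left(4 + \left(-12 + 10\right)\right) \left(7 + G{\left(1,2 \right)}\right) = 982 \left(4 + \left(-12 + 10\right)\right) \left(7 + \left(-7 + 2 \cdot 1\right)\right) = 982 \left(4 - 2\right) \left(7 + \left(-7 + 2\right)\right) = 982 \cdot 2 \left(7 - 5\right) = 982 \cdot 2 \cdot 2 = 982 \cdot 4 = 3928$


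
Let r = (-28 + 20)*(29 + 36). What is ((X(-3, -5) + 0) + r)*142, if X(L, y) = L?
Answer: -74266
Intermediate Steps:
r = -520 (r = -8*65 = -520)
((X(-3, -5) + 0) + r)*142 = ((-3 + 0) - 520)*142 = (-3 - 520)*142 = -523*142 = -74266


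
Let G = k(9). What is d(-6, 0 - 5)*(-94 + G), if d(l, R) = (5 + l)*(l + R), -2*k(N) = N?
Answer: -2167/2 ≈ -1083.5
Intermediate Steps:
k(N) = -N/2
G = -9/2 (G = -½*9 = -9/2 ≈ -4.5000)
d(l, R) = (5 + l)*(R + l)
d(-6, 0 - 5)*(-94 + G) = ((-6)² + 5*(0 - 5) + 5*(-6) + (0 - 5)*(-6))*(-94 - 9/2) = (36 + 5*(-5) - 30 - 5*(-6))*(-197/2) = (36 - 25 - 30 + 30)*(-197/2) = 11*(-197/2) = -2167/2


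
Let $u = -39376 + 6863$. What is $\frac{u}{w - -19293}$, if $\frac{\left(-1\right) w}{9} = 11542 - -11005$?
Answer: $\frac{32513}{183630} \approx 0.17706$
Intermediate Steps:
$w = -202923$ ($w = - 9 \left(11542 - -11005\right) = - 9 \left(11542 + 11005\right) = \left(-9\right) 22547 = -202923$)
$u = -32513$
$\frac{u}{w - -19293} = - \frac{32513}{-202923 - -19293} = - \frac{32513}{-202923 + 19293} = - \frac{32513}{-183630} = \left(-32513\right) \left(- \frac{1}{183630}\right) = \frac{32513}{183630}$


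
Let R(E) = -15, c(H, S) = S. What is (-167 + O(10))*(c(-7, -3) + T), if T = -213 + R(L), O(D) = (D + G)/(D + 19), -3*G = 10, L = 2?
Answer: 1117193/29 ≈ 38524.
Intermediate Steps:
G = -10/3 (G = -⅓*10 = -10/3 ≈ -3.3333)
O(D) = (-10/3 + D)/(19 + D) (O(D) = (D - 10/3)/(D + 19) = (-10/3 + D)/(19 + D))
T = -228 (T = -213 - 15 = -228)
(-167 + O(10))*(c(-7, -3) + T) = (-167 + (-10/3 + 10)/(19 + 10))*(-3 - 228) = (-167 + (20/3)/29)*(-231) = (-167 + (1/29)*(20/3))*(-231) = (-167 + 20/87)*(-231) = -14509/87*(-231) = 1117193/29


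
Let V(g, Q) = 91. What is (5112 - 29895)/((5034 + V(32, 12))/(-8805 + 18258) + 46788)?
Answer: -234273699/442292089 ≈ -0.52968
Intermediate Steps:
(5112 - 29895)/((5034 + V(32, 12))/(-8805 + 18258) + 46788) = (5112 - 29895)/((5034 + 91)/(-8805 + 18258) + 46788) = -24783/(5125/9453 + 46788) = -24783/442292089/9453 = -24783*9453/442292089 = -234273699/442292089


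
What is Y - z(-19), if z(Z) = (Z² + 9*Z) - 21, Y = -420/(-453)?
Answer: -25379/151 ≈ -168.07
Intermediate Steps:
Y = 140/151 (Y = -420*(-1/453) = 140/151 ≈ 0.92715)
z(Z) = -21 + Z² + 9*Z
Y - z(-19) = 140/151 - (-21 + (-19)² + 9*(-19)) = 140/151 - (-21 + 361 - 171) = 140/151 - 1*169 = 140/151 - 169 = -25379/151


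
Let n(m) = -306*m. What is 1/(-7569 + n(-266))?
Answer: 1/73827 ≈ 1.3545e-5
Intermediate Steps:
1/(-7569 + n(-266)) = 1/(-7569 - 306*(-266)) = 1/(-7569 + 81396) = 1/73827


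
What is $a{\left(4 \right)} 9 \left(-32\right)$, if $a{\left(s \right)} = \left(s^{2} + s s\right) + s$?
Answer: $-10368$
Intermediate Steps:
$a{\left(s \right)} = s + 2 s^{2}$ ($a{\left(s \right)} = \left(s^{2} + s^{2}\right) + s = 2 s^{2} + s = s + 2 s^{2}$)
$a{\left(4 \right)} 9 \left(-32\right) = 4 \left(1 + 2 \cdot 4\right) 9 \left(-32\right) = 4 \left(1 + 8\right) 9 \left(-32\right) = 4 \cdot 9 \cdot 9 \left(-32\right) = 36 \cdot 9 \left(-32\right) = 324 \left(-32\right) = -10368$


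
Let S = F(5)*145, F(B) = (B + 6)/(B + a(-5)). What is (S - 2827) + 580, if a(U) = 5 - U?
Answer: -6422/3 ≈ -2140.7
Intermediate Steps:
F(B) = (6 + B)/(10 + B) (F(B) = (B + 6)/(B + (5 - 1*(-5))) = (6 + B)/(B + (5 + 5)) = (6 + B)/(B + 10) = (6 + B)/(10 + B))
S = 319/3 (S = ((6 + 5)/(10 + 5))*145 = (11/15)*145 = 319/3 ≈ 106.33)
(S - 2827) + 580 = (319/3 - 2827) + 580 = -8162/3 + 580 = -6422/3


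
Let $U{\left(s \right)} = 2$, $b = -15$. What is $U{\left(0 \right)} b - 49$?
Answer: $-79$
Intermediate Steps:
$U{\left(0 \right)} b - 49 = 2 \left(-15\right) - 49 = -30 - 49 = -79$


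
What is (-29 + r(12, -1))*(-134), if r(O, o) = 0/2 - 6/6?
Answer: 4020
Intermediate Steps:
r(O, o) = -1 (r(O, o) = 0*(1/2) - 6*1/6 = 0 - 1 = -1)
(-29 + r(12, -1))*(-134) = (-29 - 1)*(-134) = -30*(-134) = 4020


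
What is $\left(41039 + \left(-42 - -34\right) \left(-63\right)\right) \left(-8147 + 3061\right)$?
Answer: $-211287698$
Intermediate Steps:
$\left(41039 + \left(-42 - -34\right) \left(-63\right)\right) \left(-8147 + 3061\right) = \left(41039 + \left(-42 + 34\right) \left(-63\right)\right) \left(-5086\right) = \left(41039 - -504\right) \left(-5086\right) = \left(41039 + 504\right) \left(-5086\right) = 41543 \left(-5086\right) = -211287698$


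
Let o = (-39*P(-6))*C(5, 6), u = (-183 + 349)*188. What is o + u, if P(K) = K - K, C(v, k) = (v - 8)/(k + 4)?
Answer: 31208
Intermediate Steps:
C(v, k) = (-8 + v)/(4 + k)
P(K) = 0
u = 31208 (u = 166*188 = 31208)
o = 0 (o = (-39*0)*((-8 + 5)/(4 + 6)) = 0*(-3/10) = 0)
o + u = 0 + 31208 = 31208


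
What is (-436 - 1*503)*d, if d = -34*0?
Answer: 0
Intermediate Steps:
d = 0
(-436 - 1*503)*d = (-436 - 1*503)*0 = (-436 - 503)*0 = -939*0 = 0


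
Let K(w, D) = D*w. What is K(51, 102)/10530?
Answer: 289/585 ≈ 0.49402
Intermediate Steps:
K(51, 102)/10530 = (102*51)/10530 = 5202*(1/10530) = 289/585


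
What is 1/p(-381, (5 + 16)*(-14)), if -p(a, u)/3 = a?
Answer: 1/1143 ≈ 0.00087489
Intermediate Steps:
p(a, u) = -3*a
1/p(-381, (5 + 16)*(-14)) = 1/(-3*(-381)) = 1/1143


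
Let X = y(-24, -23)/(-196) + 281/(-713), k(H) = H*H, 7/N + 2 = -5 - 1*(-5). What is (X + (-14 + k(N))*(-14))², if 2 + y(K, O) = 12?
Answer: 706280564025/1220593969 ≈ 578.64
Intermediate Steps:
N = -7/2 (N = 7/(-2 + (-5 - 1*(-5))) = 7/(-2 + (-5 + 5)) = 7/(-2 + 0) = 7/(-2) = 7*(-½) = -7/2 ≈ -3.5000)
y(K, O) = 10 (y(K, O) = -2 + 12 = 10)
k(H) = H²
X = -31103/69874 (X = 10/(-196) + 281/(-713) = 10*(-1/196) + 281*(-1/713) = -5/98 - 281/713 = -31103/69874 ≈ -0.44513)
(X + (-14 + k(N))*(-14))² = (-31103/69874 + (-14 + (-7/2)²)*(-14))² = (-31103/69874 + (-14 + 49/4)*(-14))² = (-31103/69874 - 7/4*(-14))² = (-31103/69874 + 49/2)² = (840405/34937)² = 706280564025/1220593969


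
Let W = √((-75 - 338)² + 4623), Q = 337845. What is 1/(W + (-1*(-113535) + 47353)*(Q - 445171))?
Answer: -2158433186/37270670547408862869 - √43798/149082682189635451476 ≈ -5.7912e-11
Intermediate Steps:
W = 2*√43798 (W = √((-413)² + 4623) = √(170569 + 4623) = √175192 = 2*√43798 ≈ 418.56)
1/(W + (-1*(-113535) + 47353)*(Q - 445171)) = 1/(2*√43798 + (-1*(-113535) + 47353)*(337845 - 445171)) = 1/(2*√43798 + (113535 + 47353)*(-107326)) = 1/(2*√43798 + 160888*(-107326)) = 1/(2*√43798 - 17267465488) = 1/(-17267465488 + 2*√43798)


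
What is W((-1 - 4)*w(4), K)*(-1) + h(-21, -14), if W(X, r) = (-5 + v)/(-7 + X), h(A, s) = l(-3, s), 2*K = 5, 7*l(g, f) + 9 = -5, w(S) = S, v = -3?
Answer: -62/27 ≈ -2.2963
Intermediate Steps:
l(g, f) = -2 (l(g, f) = -9/7 + (1/7)*(-5) = -9/7 - 5/7 = -2)
K = 5/2 (K = (1/2)*5 = 5/2 ≈ 2.5000)
h(A, s) = -2
W(X, r) = -8/(-7 + X) (W(X, r) = (-5 - 3)/(-7 + X) = -8/(-7 + X))
W((-1 - 4)*w(4), K)*(-1) + h(-21, -14) = -8/(-7 + (-1 - 4)*4)*(-1) - 2 = -8/(-7 - 5*4)*(-1) - 2 = -8/(-7 - 20)*(-1) - 2 = -8/(-27)*(-1) - 2 = -8*(-1/27)*(-1) - 2 = (8/27)*(-1) - 2 = -8/27 - 2 = -62/27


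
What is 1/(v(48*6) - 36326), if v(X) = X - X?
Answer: -1/36326 ≈ -2.7528e-5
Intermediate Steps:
v(X) = 0
1/(v(48*6) - 36326) = 1/(0 - 36326) = 1/(-36326) = -1/36326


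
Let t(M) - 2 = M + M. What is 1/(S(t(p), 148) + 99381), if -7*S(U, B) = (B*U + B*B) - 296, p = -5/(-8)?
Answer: 7/673578 ≈ 1.0392e-5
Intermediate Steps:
p = 5/8 (p = -5*(-⅛) = 5/8 ≈ 0.62500)
t(M) = 2 + 2*M (t(M) = 2 + (M + M) = 2 + 2*M)
S(U, B) = 296/7 - B²/7 - B*U/7 (S(U, B) = -((B*U + B*B) - 296)/7 = -((B*U + B²) - 296)/7 = -((B² + B*U) - 296)/7 = -(-296 + B² + B*U)/7 = 296/7 - B²/7 - B*U/7)
1/(S(t(p), 148) + 99381) = 1/((296/7 - ⅐*148² - ⅐*148*(2 + 2*(5/8))) + 99381) = 1/((296/7 - ⅐*21904 - ⅐*148*(2 + 5/4)) + 99381) = 1/((296/7 - 21904/7 - ⅐*148*13/4) + 99381) = 1/((296/7 - 21904/7 - 481/7) + 99381) = 1/(-22089/7 + 99381) = 1/(673578/7) = 7/673578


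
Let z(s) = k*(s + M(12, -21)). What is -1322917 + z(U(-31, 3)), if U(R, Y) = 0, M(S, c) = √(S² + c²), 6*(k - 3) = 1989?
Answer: -1322917 + 2007*√65/2 ≈ -1.3148e+6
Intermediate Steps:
k = 669/2 (k = 3 + (⅙)*1989 = 3 + 663/2 = 669/2 ≈ 334.50)
z(s) = 669*s/2 + 2007*√65/2 (z(s) = 669*(s + √(12² + (-21)²))/2 = 669*(s + √(144 + 441))/2 = 669*(s + √585)/2 = 669*(s + 3*√65)/2 = 669*s/2 + 2007*√65/2)
-1322917 + z(U(-31, 3)) = -1322917 + ((669/2)*0 + 2007*√65/2) = -1322917 + (0 + 2007*√65/2) = -1322917 + 2007*√65/2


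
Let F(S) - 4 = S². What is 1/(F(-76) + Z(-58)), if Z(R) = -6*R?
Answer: 1/6128 ≈ 0.00016319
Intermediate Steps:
F(S) = 4 + S²
1/(F(-76) + Z(-58)) = 1/((4 + (-76)²) - 6*(-58)) = 1/((4 + 5776) + 348) = 1/(5780 + 348) = 1/6128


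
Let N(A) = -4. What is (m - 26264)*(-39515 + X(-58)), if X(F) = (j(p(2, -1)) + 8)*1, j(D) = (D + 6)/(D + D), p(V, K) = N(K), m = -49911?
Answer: 12037859075/4 ≈ 3.0095e+9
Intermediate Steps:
p(V, K) = -4
j(D) = (6 + D)/(2*D) (j(D) = (6 + D)/((2*D)) = (6 + D)*(1/(2*D)) = (6 + D)/(2*D))
X(F) = 31/4 (X(F) = ((1/2)*(6 - 4)/(-4) + 8)*1 = ((1/2)*(-1/4)*2 + 8)*1 = (-1/4 + 8)*1 = (31/4)*1 = 31/4)
(m - 26264)*(-39515 + X(-58)) = (-49911 - 26264)*(-39515 + 31/4) = -76175*(-158029/4) = 12037859075/4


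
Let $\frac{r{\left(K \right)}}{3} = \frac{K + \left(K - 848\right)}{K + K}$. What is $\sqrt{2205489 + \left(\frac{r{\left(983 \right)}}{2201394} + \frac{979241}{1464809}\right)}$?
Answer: $\frac{9 \sqrt{1064311321788269514452658950494}}{6252077266474} \approx 1485.1$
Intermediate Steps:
$r{\left(K \right)} = \frac{3 \left(-848 + 2 K\right)}{2 K}$ ($r{\left(K \right)} = 3 \frac{K + \left(K - 848\right)}{K + K} = 3 \frac{K + \left(-848 + K\right)}{2 K} = 3 \left(-848 + 2 K\right) \frac{1}{2 K} = 3 \frac{-848 + 2 K}{2 K} = \frac{3 \left(-848 + 2 K\right)}{2 K}$)
$\sqrt{2205489 + \left(\frac{r{\left(983 \right)}}{2201394} + \frac{979241}{1464809}\right)} = \sqrt{2205489 + \left(\frac{3 - \frac{1272}{983}}{2201394} + \frac{979241}{1464809}\right)} = \sqrt{2205489 + \left(\left(3 - \frac{1272}{983}\right) \frac{1}{2201394} + 979241 \cdot \frac{1}{1464809}\right)} = \sqrt{2205489 + \left(\left(3 - \frac{1272}{983}\right) \frac{1}{2201394} + \frac{979241}{1464809}\right)} = \sqrt{2205489 + \left(\frac{1677}{983} \cdot \frac{1}{2201394} + \frac{979241}{1464809}\right)} = \sqrt{2205489 + \left(\frac{43}{55486418} + \frac{979241}{1464809}\right)} = \sqrt{2205489 + \frac{54334638435525}{81277004464162}} = \sqrt{\frac{179255593633298620743}{81277004464162}} = \frac{9 \sqrt{1064311321788269514452658950494}}{6252077266474}$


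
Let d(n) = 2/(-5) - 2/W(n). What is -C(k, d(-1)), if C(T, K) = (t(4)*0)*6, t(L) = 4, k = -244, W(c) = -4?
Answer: 0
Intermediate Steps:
d(n) = ⅒ (d(n) = 2/(-5) - 2/(-4) = 2*(-⅕) - 2*(-¼) = -⅖ + ½ = ⅒)
C(T, K) = 0 (C(T, K) = (4*0)*6 = 0*6 = 0)
-C(k, d(-1)) = -1*0 = 0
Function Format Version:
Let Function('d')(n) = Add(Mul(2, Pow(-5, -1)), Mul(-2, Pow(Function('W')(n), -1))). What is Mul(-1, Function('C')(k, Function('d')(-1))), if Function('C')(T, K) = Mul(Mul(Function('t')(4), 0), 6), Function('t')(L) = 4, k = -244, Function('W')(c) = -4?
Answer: 0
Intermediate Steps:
Function('d')(n) = Rational(1, 10) (Function('d')(n) = Add(Mul(2, Pow(-5, -1)), Mul(-2, Pow(-4, -1))) = Add(Mul(2, Rational(-1, 5)), Mul(-2, Rational(-1, 4))) = Add(Rational(-2, 5), Rational(1, 2)) = Rational(1, 10))
Function('C')(T, K) = 0 (Function('C')(T, K) = Mul(Mul(4, 0), 6) = Mul(0, 6) = 0)
Mul(-1, Function('C')(k, Function('d')(-1))) = Mul(-1, 0) = 0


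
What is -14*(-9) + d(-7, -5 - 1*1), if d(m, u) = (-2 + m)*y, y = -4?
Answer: 162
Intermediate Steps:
d(m, u) = 8 - 4*m (d(m, u) = (-2 + m)*(-4) = 8 - 4*m)
-14*(-9) + d(-7, -5 - 1*1) = -14*(-9) + (8 - 4*(-7)) = 126 + (8 + 28) = 126 + 36 = 162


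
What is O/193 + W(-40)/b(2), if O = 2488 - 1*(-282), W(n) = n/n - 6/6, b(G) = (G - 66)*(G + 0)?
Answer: 2770/193 ≈ 14.352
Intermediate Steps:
b(G) = G*(-66 + G) (b(G) = (-66 + G)*G = G*(-66 + G))
W(n) = 0 (W(n) = 1 - 6*⅙ = 1 - 1 = 0)
O = 2770 (O = 2488 + 282 = 2770)
O/193 + W(-40)/b(2) = 2770/193 + 0/((2*(-66 + 2))) = 2770*(1/193) + 0/((2*(-64))) = 2770/193 + 0/(-128) = 2770/193 + 0*(-1/128) = 2770/193 + 0 = 2770/193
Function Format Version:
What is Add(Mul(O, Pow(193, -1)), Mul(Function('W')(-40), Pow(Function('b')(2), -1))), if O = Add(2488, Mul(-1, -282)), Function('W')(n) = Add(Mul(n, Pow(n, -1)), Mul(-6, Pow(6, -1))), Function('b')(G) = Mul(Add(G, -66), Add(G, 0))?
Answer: Rational(2770, 193) ≈ 14.352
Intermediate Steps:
Function('b')(G) = Mul(G, Add(-66, G)) (Function('b')(G) = Mul(Add(-66, G), G) = Mul(G, Add(-66, G)))
Function('W')(n) = 0 (Function('W')(n) = Add(1, Mul(-6, Rational(1, 6))) = Add(1, -1) = 0)
O = 2770 (O = Add(2488, 282) = 2770)
Add(Mul(O, Pow(193, -1)), Mul(Function('W')(-40), Pow(Function('b')(2), -1))) = Add(Mul(2770, Pow(193, -1)), Mul(0, Pow(Mul(2, Add(-66, 2)), -1))) = Add(Mul(2770, Rational(1, 193)), Mul(0, Pow(Mul(2, -64), -1))) = Add(Rational(2770, 193), Mul(0, Pow(-128, -1))) = Add(Rational(2770, 193), Mul(0, Rational(-1, 128))) = Add(Rational(2770, 193), 0) = Rational(2770, 193)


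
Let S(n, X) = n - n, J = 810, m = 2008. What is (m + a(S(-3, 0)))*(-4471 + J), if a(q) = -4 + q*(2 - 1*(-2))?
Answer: -7336644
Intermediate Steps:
S(n, X) = 0
a(q) = -4 + 4*q (a(q) = -4 + q*(2 + 2) = -4 + q*4 = -4 + 4*q)
(m + a(S(-3, 0)))*(-4471 + J) = (2008 + (-4 + 4*0))*(-4471 + 810) = (2008 + (-4 + 0))*(-3661) = (2008 - 4)*(-3661) = 2004*(-3661) = -7336644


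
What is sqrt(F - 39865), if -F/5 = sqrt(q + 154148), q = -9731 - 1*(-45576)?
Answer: sqrt(-39865 - 5*sqrt(189993)) ≈ 205.05*I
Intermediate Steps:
q = 35845 (q = -9731 + 45576 = 35845)
F = -5*sqrt(189993) (F = -5*sqrt(35845 + 154148) = -5*sqrt(189993) ≈ -2179.4)
sqrt(F - 39865) = sqrt(-5*sqrt(189993) - 39865) = sqrt(-39865 - 5*sqrt(189993))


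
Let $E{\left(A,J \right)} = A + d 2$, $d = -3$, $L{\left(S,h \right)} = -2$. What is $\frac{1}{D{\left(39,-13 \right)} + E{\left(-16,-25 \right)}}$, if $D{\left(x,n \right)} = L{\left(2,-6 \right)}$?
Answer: $- \frac{1}{24} \approx -0.041667$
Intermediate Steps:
$D{\left(x,n \right)} = -2$
$E{\left(A,J \right)} = -6 + A$ ($E{\left(A,J \right)} = A - 6 = -6 + A$)
$\frac{1}{D{\left(39,-13 \right)} + E{\left(-16,-25 \right)}} = \frac{1}{-2 - 22} = \frac{1}{-24} = - \frac{1}{24}$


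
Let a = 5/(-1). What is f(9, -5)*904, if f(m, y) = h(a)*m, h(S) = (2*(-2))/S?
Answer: 32544/5 ≈ 6508.8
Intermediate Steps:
a = -5 (a = 5*(-1) = -5)
h(S) = -4/S
f(m, y) = 4*m/5 (f(m, y) = (-4/(-5))*m = (-4*(-⅕))*m = 4*m/5)
f(9, -5)*904 = ((⅘)*9)*904 = (36/5)*904 = 32544/5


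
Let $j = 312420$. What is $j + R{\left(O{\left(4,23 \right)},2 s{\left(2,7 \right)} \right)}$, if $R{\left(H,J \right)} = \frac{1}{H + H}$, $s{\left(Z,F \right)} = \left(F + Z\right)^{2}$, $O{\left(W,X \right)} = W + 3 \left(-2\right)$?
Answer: $\frac{1249679}{4} \approx 3.1242 \cdot 10^{5}$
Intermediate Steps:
$O{\left(W,X \right)} = -6 + W$ ($O{\left(W,X \right)} = W - 6 = -6 + W$)
$R{\left(H,J \right)} = \frac{1}{2 H}$
$j + R{\left(O{\left(4,23 \right)},2 s{\left(2,7 \right)} \right)} = 312420 + \frac{1}{2 \left(-6 + 4\right)} = 312420 + \frac{1}{2 \left(-2\right)} = 312420 + \frac{1}{2} \left(- \frac{1}{2}\right) = 312420 - \frac{1}{4} = \frac{1249679}{4}$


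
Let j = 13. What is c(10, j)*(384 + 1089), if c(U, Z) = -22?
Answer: -32406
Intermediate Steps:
c(10, j)*(384 + 1089) = -22*(384 + 1089) = -22*1473 = -32406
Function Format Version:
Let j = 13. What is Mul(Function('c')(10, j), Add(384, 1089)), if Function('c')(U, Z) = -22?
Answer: -32406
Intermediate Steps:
Mul(Function('c')(10, j), Add(384, 1089)) = Mul(-22, Add(384, 1089)) = Mul(-22, 1473) = -32406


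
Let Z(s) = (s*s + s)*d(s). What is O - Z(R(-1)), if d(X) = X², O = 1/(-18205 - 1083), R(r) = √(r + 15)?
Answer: -3780449/19288 - 14*√14 ≈ -248.38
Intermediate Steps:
R(r) = √(15 + r)
O = -1/19288 (O = 1/(-19288) = -1/19288 ≈ -5.1846e-5)
Z(s) = s²*(s + s²) (Z(s) = (s*s + s)*s² = (s² + s)*s² = (s + s²)*s² = s²*(s + s²))
O - Z(R(-1)) = -1/19288 - (√(15 - 1))³*(1 + √(15 - 1)) = -1/19288 - (√14)³*(1 + √14) = -1/19288 - 14*√14*(1 + √14)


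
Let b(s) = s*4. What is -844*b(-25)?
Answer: 84400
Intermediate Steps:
b(s) = 4*s
-844*b(-25) = -3376*(-25) = -844*(-100) = 84400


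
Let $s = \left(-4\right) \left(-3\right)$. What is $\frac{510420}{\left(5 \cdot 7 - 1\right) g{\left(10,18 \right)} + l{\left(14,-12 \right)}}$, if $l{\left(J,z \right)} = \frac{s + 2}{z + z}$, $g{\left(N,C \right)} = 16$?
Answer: $\frac{6125040}{6521} \approx 939.28$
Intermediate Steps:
$s = 12$
$l{\left(J,z \right)} = \frac{7}{z}$ ($l{\left(J,z \right)} = \frac{12 + 2}{z + z} = \frac{14}{2 z} = 14 \frac{1}{2 z} = \frac{7}{z}$)
$\frac{510420}{\left(5 \cdot 7 - 1\right) g{\left(10,18 \right)} + l{\left(14,-12 \right)}} = \frac{510420}{\left(5 \cdot 7 - 1\right) 16 + \frac{7}{-12}} = \frac{510420}{\left(35 - 1\right) 16 + 7 \left(- \frac{1}{12}\right)} = \frac{510420}{34 \cdot 16 - \frac{7}{12}} = \frac{510420}{544 - \frac{7}{12}} = \frac{510420}{\frac{6521}{12}} = 510420 \cdot \frac{12}{6521} = \frac{6125040}{6521}$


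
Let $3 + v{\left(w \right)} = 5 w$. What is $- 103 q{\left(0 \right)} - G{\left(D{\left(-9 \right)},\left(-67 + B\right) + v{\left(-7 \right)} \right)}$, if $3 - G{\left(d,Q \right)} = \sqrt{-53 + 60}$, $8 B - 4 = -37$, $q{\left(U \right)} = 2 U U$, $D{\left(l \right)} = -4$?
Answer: $-3 + \sqrt{7} \approx -0.35425$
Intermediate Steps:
$q{\left(U \right)} = 2 U^{2}$
$B = - \frac{33}{8}$ ($B = \frac{1}{2} + \frac{1}{8} \left(-37\right) = \frac{1}{2} - \frac{37}{8} = - \frac{33}{8} \approx -4.125$)
$v{\left(w \right)} = -3 + 5 w$
$G{\left(d,Q \right)} = 3 - \sqrt{7}$ ($G{\left(d,Q \right)} = 3 - \sqrt{-53 + 60} = 3 - \sqrt{7}$)
$- 103 q{\left(0 \right)} - G{\left(D{\left(-9 \right)},\left(-67 + B\right) + v{\left(-7 \right)} \right)} = - 103 \cdot 2 \cdot 0^{2} - \left(3 - \sqrt{7}\right) = - 103 \cdot 2 \cdot 0 - \left(3 - \sqrt{7}\right) = \left(-103\right) 0 - \left(3 - \sqrt{7}\right) = 0 - \left(3 - \sqrt{7}\right) = -3 + \sqrt{7}$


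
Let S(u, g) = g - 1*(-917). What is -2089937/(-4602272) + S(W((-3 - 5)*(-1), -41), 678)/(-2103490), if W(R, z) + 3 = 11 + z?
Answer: 438882095629/968083312928 ≈ 0.45335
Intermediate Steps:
W(R, z) = 8 + z (W(R, z) = -3 + (11 + z) = 8 + z)
S(u, g) = 917 + g (S(u, g) = g + 917 = 917 + g)
-2089937/(-4602272) + S(W((-3 - 5)*(-1), -41), 678)/(-2103490) = -2089937/(-4602272) + (917 + 678)/(-2103490) = -2089937*(-1/4602272) + 1595*(-1/2103490) = 2089937/4602272 - 319/420698 = 438882095629/968083312928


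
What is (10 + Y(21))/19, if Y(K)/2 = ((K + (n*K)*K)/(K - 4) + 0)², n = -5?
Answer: 9542602/5491 ≈ 1737.9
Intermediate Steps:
Y(K) = 2*(K - 5*K²)²/(-4 + K)² (Y(K) = 2*((K + (-5*K)*K)/(K - 4) + 0)² = 2*((K - 5*K²)/(-4 + K) + 0)² = 2*((K - 5*K²)/(-4 + K))² = 2*((K - 5*K²)²/(-4 + K)²) = 2*(K - 5*K²)²/(-4 + K)²)
(10 + Y(21))/19 = (10 + 2*21²*(1 - 5*21)²/(-4 + 21)²)/19 = (10 + 2*441*(1 - 105)²/17²)*(1/19) = (10 + 2*441*(-104)²*(1/289))*(1/19) = (10 + 2*441*10816*(1/289))*(1/19) = (10 + 9539712/289)*(1/19) = (9542602/289)*(1/19) = 9542602/5491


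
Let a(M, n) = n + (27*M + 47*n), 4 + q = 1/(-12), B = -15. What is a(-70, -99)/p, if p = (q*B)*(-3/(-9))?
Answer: -79704/245 ≈ -325.32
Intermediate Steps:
q = -49/12 (q = -4 + 1/(-12) = -4 - 1/12 = -49/12 ≈ -4.0833)
p = 245/12 (p = (-49/12*(-15))*(-3/(-9)) = 245*(-3*(-1/9))/4 = (245/4)*(1/3) = 245/12 ≈ 20.417)
a(M, n) = 27*M + 48*n
a(-70, -99)/p = (27*(-70) + 48*(-99))/(245/12) = (-1890 - 4752)*(12/245) = -6642*12/245 = -79704/245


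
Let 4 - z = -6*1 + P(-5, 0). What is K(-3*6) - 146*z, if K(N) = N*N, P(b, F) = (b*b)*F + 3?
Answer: -698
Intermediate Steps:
P(b, F) = 3 + F*b² (P(b, F) = b²*F + 3 = F*b² + 3 = 3 + F*b²)
K(N) = N²
z = 7 (z = 4 - (-6*1 + (3 + 0*(-5)²)) = 4 - (-6 + (3 + 0*25)) = 4 - (-6 + (3 + 0)) = 4 - (-6 + 3) = 4 - 1*(-3) = 4 + 3 = 7)
K(-3*6) - 146*z = (-3*6)² - 146*7 = (-18)² - 1022 = 324 - 1022 = -698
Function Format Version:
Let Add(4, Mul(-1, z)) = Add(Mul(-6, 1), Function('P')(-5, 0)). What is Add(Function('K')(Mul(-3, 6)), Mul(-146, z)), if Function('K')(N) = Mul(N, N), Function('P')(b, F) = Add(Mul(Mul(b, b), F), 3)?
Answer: -698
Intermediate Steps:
Function('P')(b, F) = Add(3, Mul(F, Pow(b, 2))) (Function('P')(b, F) = Add(Mul(Pow(b, 2), F), 3) = Add(Mul(F, Pow(b, 2)), 3) = Add(3, Mul(F, Pow(b, 2))))
Function('K')(N) = Pow(N, 2)
z = 7 (z = Add(4, Mul(-1, Add(Mul(-6, 1), Add(3, Mul(0, Pow(-5, 2)))))) = Add(4, Mul(-1, Add(-6, Add(3, Mul(0, 25))))) = Add(4, Mul(-1, Add(-6, Add(3, 0)))) = Add(4, Mul(-1, Add(-6, 3))) = Add(4, Mul(-1, -3)) = Add(4, 3) = 7)
Add(Function('K')(Mul(-3, 6)), Mul(-146, z)) = Add(Pow(Mul(-3, 6), 2), Mul(-146, 7)) = Add(Pow(-18, 2), -1022) = Add(324, -1022) = -698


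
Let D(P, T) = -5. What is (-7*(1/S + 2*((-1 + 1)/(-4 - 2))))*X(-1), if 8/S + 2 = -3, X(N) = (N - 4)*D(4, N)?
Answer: 875/8 ≈ 109.38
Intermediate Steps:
X(N) = 20 - 5*N (X(N) = (N - 4)*(-5) = (-4 + N)*(-5) = 20 - 5*N)
S = -8/5 (S = 8/(-2 - 3) = 8/(-5) = 8*(-⅕) = -8/5 ≈ -1.6000)
(-7*(1/S + 2*((-1 + 1)/(-4 - 2))))*X(-1) = (-7*(1/(-8/5) + 2*((-1 + 1)/(-4 - 2))))*(20 - 5*(-1)) = (-7*(-5/8 + 2*(0/(-6))))*(20 + 5) = -7*(-5/8 + 2*(0*(-⅙)))*25 = -7*(-5/8 + 2*0)*25 = -7*(-5/8 + 0)*25 = -7*(-5/8)*25 = (35/8)*25 = 875/8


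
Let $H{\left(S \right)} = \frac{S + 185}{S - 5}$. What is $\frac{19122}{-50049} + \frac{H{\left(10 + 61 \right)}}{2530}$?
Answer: $- \frac{29446102}{77381315} \approx -0.38053$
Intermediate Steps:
$H{\left(S \right)} = \frac{185 + S}{-5 + S}$
$\frac{19122}{-50049} + \frac{H{\left(10 + 61 \right)}}{2530} = \frac{19122}{-50049} + \frac{\frac{1}{-5 + \left(10 + 61\right)} \left(185 + \left(10 + 61\right)\right)}{2530} = 19122 \left(- \frac{1}{50049}\right) + \frac{185 + 71}{-5 + 71} \cdot \frac{1}{2530} = - \frac{6374}{16683} + \frac{1}{66} \cdot 256 \cdot \frac{1}{2530} = - \frac{6374}{16683} + \frac{128}{33} \cdot \frac{1}{2530} = - \frac{6374}{16683} + \frac{64}{41745} = - \frac{29446102}{77381315}$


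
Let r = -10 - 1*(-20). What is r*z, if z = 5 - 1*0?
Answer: 50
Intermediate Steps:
r = 10 (r = -10 + 20 = 10)
z = 5 (z = 5 + 0 = 5)
r*z = 10*5 = 50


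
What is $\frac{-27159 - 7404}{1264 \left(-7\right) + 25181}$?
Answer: $- \frac{34563}{16333} \approx -2.1161$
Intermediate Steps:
$\frac{-27159 - 7404}{1264 \left(-7\right) + 25181} = - \frac{34563}{-8848 + 25181} = - \frac{34563}{16333}$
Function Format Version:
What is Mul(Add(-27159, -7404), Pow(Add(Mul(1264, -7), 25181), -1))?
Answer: Rational(-34563, 16333) ≈ -2.1161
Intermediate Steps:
Mul(Add(-27159, -7404), Pow(Add(Mul(1264, -7), 25181), -1)) = Mul(-34563, Pow(Add(-8848, 25181), -1)) = Mul(-34563, Pow(16333, -1)) = Mul(-34563, Rational(1, 16333)) = Rational(-34563, 16333)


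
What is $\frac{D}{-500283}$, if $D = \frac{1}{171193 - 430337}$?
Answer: $\frac{1}{129645337752} \approx 7.7134 \cdot 10^{-12}$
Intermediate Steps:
$D = - \frac{1}{259144}$ ($D = \frac{1}{-259144} = - \frac{1}{259144} \approx -3.8589 \cdot 10^{-6}$)
$\frac{D}{-500283} = - \frac{1}{259144 \left(-500283\right)} = \left(- \frac{1}{259144}\right) \left(- \frac{1}{500283}\right) = \frac{1}{129645337752}$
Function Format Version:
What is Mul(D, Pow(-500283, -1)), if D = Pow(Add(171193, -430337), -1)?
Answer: Rational(1, 129645337752) ≈ 7.7134e-12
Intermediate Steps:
D = Rational(-1, 259144) (D = Pow(-259144, -1) = Rational(-1, 259144) ≈ -3.8589e-6)
Mul(D, Pow(-500283, -1)) = Mul(Rational(-1, 259144), Pow(-500283, -1)) = Mul(Rational(-1, 259144), Rational(-1, 500283)) = Rational(1, 129645337752)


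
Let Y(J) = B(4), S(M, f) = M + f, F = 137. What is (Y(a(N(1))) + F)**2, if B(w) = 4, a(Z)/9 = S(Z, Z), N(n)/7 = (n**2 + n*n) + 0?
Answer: 19881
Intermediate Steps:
N(n) = 14*n**2 (N(n) = 7*((n**2 + n*n) + 0) = 7*((n**2 + n**2) + 0) = 7*(2*n**2 + 0) = 7*(2*n**2) = 14*n**2)
a(Z) = 18*Z (a(Z) = 9*(Z + Z) = 9*(2*Z) = 18*Z)
Y(J) = 4
(Y(a(N(1))) + F)**2 = (4 + 137)**2 = 141**2 = 19881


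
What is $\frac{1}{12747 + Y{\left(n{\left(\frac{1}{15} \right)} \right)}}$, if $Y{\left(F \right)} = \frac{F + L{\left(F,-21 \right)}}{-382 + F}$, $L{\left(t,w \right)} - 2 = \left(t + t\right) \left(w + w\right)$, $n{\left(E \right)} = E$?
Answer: $\frac{5729}{73027616} \approx 7.845 \cdot 10^{-5}$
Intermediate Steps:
$L{\left(t,w \right)} = 2 + 4 t w$ ($L{\left(t,w \right)} = 2 + \left(t + t\right) \left(w + w\right) = 2 + 2 t 2 w = 2 + 4 t w$)
$Y{\left(F \right)} = \frac{2 - 83 F}{-382 + F}$ ($Y{\left(F \right)} = \frac{F + \left(2 + 4 F \left(-21\right)\right)}{-382 + F} = \frac{F - \left(-2 + 84 F\right)}{-382 + F} = \frac{2 - 83 F}{-382 + F}$)
$\frac{1}{12747 + Y{\left(n{\left(\frac{1}{15} \right)} \right)}} = \frac{1}{12747 + \frac{2 - \frac{83}{15}}{-382 + \frac{1}{15}}} = \frac{1}{12747 + \frac{2 - \frac{83}{15}}{- \frac{5729}{15}}} = \frac{1}{12747 - - \frac{53}{5729}} = \frac{1}{12747 + \frac{53}{5729}} = \frac{1}{\frac{73027616}{5729}} = \frac{5729}{73027616}$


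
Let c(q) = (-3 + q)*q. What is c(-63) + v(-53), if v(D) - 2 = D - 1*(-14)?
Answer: 4121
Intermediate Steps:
c(q) = q*(-3 + q)
v(D) = 16 + D (v(D) = 2 + (D - 1*(-14)) = 2 + (D + 14) = 2 + (14 + D) = 16 + D)
c(-63) + v(-53) = -63*(-3 - 63) + (16 - 53) = -63*(-66) - 37 = 4158 - 37 = 4121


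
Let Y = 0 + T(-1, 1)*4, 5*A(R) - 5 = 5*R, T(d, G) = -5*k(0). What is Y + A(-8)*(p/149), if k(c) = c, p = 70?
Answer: -490/149 ≈ -3.2886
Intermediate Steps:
T(d, G) = 0 (T(d, G) = -5*0 = 0)
A(R) = 1 + R (A(R) = 1 + (5*R)/5 = 1 + R)
Y = 0 (Y = 0 + 0*4 = 0 + 0 = 0)
Y + A(-8)*(p/149) = 0 + (1 - 8)*(70/149) = 0 - 490/149 = -490/149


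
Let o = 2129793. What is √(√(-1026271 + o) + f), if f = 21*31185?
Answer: √(654885 + √1103522) ≈ 809.90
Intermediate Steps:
f = 654885
√(√(-1026271 + o) + f) = √(√(-1026271 + 2129793) + 654885) = √(√1103522 + 654885) = √(654885 + √1103522)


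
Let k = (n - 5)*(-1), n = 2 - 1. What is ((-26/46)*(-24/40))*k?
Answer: 156/115 ≈ 1.3565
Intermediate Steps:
n = 1
k = 4 (k = (1 - 5)*(-1) = -4*(-1) = 4)
((-26/46)*(-24/40))*k = ((-26/46)*(-24/40))*4 = ((-26*1/46)*(-24*1/40))*4 = -13/23*(-3/5)*4 = (39/115)*4 = 156/115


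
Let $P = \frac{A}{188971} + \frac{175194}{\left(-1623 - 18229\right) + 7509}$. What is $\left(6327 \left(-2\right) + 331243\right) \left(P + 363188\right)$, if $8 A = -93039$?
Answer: $\frac{2158992322856378332027}{18659752424} \approx 1.157 \cdot 10^{11}$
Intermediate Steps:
$A = - \frac{93039}{8}$ ($A = \frac{1}{8} \left(-93039\right) = - \frac{93039}{8} \approx -11630.0$)
$P = - \frac{266001063369}{18659752424}$ ($P = - \frac{93039}{8 \cdot 188971} + \frac{175194}{\left(-1623 - 18229\right) + 7509} = \left(- \frac{93039}{8}\right) \frac{1}{188971} + \frac{175194}{-19852 + 7509} = - \frac{93039}{1511768} + \frac{175194}{-12343} = - \frac{93039}{1511768} + 175194 \left(- \frac{1}{12343}\right) = - \frac{93039}{1511768} - \frac{175194}{12343} = - \frac{266001063369}{18659752424} \approx -14.255$)
$\left(6327 \left(-2\right) + 331243\right) \left(P + 363188\right) = \left(6327 \left(-2\right) + 331243\right) \left(- \frac{266001063369}{18659752424} + 363188\right) = \left(-12654 + 331243\right) \frac{6776732162304343}{18659752424} = 318589 \cdot \frac{6776732162304343}{18659752424} = \frac{2158992322856378332027}{18659752424}$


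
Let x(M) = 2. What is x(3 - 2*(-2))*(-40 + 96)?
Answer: 112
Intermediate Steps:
x(3 - 2*(-2))*(-40 + 96) = 2*(-40 + 96) = 2*56 = 112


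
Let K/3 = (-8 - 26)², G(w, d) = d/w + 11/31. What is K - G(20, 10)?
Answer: 214963/62 ≈ 3467.1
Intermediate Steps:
G(w, d) = 11/31 + d/w (G(w, d) = d/w + 11*(1/31) = d/w + 11/31 = 11/31 + d/w)
K = 3468 (K = 3*(-8 - 26)² = 3*(-34)² = 3*1156 = 3468)
K - G(20, 10) = 3468 - (11/31 + 10/20) = 3468 - (11/31 + 10*(1/20)) = 3468 - (11/31 + ½) = 3468 - 1*53/62 = 3468 - 53/62 = 214963/62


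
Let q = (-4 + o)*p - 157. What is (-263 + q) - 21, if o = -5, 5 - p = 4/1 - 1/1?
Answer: -459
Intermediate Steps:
p = 2 (p = 5 - (4/1 - 1/1) = 5 - (4*1 - 1*1) = 5 - (4 - 1) = 5 - 1*3 = 5 - 3 = 2)
q = -175 (q = (-4 - 5)*2 - 157 = -9*2 - 157 = -18 - 157 = -175)
(-263 + q) - 21 = (-263 - 175) - 21 = -438 - 21 = -459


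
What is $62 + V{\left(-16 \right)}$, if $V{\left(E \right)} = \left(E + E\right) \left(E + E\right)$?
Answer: $1086$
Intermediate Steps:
$V{\left(E \right)} = 4 E^{2}$ ($V{\left(E \right)} = 2 E 2 E = 4 E^{2}$)
$62 + V{\left(-16 \right)} = 62 + 4 \left(-16\right)^{2} = 62 + 4 \cdot 256 = 62 + 1024 = 1086$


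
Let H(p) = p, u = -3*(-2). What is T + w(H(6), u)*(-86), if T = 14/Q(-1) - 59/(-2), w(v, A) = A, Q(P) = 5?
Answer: -4837/10 ≈ -483.70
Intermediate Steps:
u = 6
T = 323/10 (T = 14/5 - 59/(-2) = 14*(⅕) - 59*(-½) = 14/5 + 59/2 = 323/10 ≈ 32.300)
T + w(H(6), u)*(-86) = 323/10 + 6*(-86) = 323/10 - 516 = -4837/10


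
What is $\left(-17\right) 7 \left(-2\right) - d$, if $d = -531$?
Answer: $769$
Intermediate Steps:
$\left(-17\right) 7 \left(-2\right) - d = \left(-17\right) 7 \left(-2\right) - -531 = \left(-119\right) \left(-2\right) + 531 = 238 + 531 = 769$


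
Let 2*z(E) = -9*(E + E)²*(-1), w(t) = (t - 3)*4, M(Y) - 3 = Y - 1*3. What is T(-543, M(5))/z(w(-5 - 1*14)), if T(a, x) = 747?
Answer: 83/15488 ≈ 0.0053590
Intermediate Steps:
M(Y) = Y (M(Y) = 3 + (Y - 1*3) = 3 + (Y - 3) = 3 + (-3 + Y) = Y)
w(t) = -12 + 4*t (w(t) = (-3 + t)*4 = -12 + 4*t)
z(E) = 18*E² (z(E) = (-9*(E + E)²*(-1))/2 = (-9*4*E²*(-1))/2 = (-36*E²*(-1))/2 = (36*E²)/2 = 18*E²)
T(-543, M(5))/z(w(-5 - 1*14)) = 747/((18*(-12 + 4*(-5 - 1*14))²)) = 747/((18*(-12 + 4*(-5 - 14))²)) = 747/((18*(-12 + 4*(-19))²)) = 747/((18*(-12 - 76)²)) = 747/((18*(-88)²)) = 747/((18*7744)) = 747/139392 = 747*(1/139392) = 83/15488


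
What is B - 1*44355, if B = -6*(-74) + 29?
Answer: -43882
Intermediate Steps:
B = 473 (B = 444 + 29 = 473)
B - 1*44355 = 473 - 1*44355 = 473 - 44355 = -43882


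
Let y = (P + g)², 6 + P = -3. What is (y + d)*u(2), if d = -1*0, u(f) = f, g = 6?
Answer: 18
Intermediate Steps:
P = -9 (P = -6 - 3 = -9)
d = 0
y = 9 (y = (-9 + 6)² = (-3)² = 9)
(y + d)*u(2) = (9 + 0)*2 = 9*2 = 18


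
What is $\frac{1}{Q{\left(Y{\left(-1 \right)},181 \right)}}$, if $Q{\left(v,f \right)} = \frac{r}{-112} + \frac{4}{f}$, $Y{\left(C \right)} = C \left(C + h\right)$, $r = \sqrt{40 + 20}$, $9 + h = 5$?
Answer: $- \frac{2270464}{441239} - \frac{1834616 \sqrt{15}}{441239} \approx -21.249$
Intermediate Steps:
$h = -4$ ($h = -9 + 5 = -4$)
$r = 2 \sqrt{15}$ ($r = \sqrt{60} = 2 \sqrt{15} \approx 7.746$)
$Y{\left(C \right)} = C \left(-4 + C\right)$ ($Y{\left(C \right)} = C \left(C - 4\right) = C \left(-4 + C\right)$)
$Q{\left(v,f \right)} = \frac{4}{f} - \frac{\sqrt{15}}{56}$ ($Q{\left(v,f \right)} = \frac{2 \sqrt{15}}{-112} + \frac{4}{f} = 2 \sqrt{15} \left(- \frac{1}{112}\right) + \frac{4}{f} = - \frac{\sqrt{15}}{56} + \frac{4}{f} = \frac{4}{f} - \frac{\sqrt{15}}{56}$)
$\frac{1}{Q{\left(Y{\left(-1 \right)},181 \right)}} = \frac{1}{\frac{4}{181} - \frac{\sqrt{15}}{56}}$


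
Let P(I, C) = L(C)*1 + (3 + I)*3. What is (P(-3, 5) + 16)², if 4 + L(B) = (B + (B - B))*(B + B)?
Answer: 3844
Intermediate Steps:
L(B) = -4 + 2*B² (L(B) = -4 + (B + (B - B))*(B + B) = -4 + (B + 0)*(2*B) = -4 + B*(2*B) = -4 + 2*B²)
P(I, C) = 5 + 2*C² + 3*I (P(I, C) = (-4 + 2*C²)*1 + (3 + I)*3 = (-4 + 2*C²) + (9 + 3*I) = 5 + 2*C² + 3*I)
(P(-3, 5) + 16)² = ((5 + 2*5² + 3*(-3)) + 16)² = ((5 + 2*25 - 9) + 16)² = ((5 + 50 - 9) + 16)² = (46 + 16)² = 62² = 3844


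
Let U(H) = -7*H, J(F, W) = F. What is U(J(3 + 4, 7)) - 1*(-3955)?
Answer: 3906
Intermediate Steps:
U(J(3 + 4, 7)) - 1*(-3955) = -7*(3 + 4) - 1*(-3955) = -7*7 + 3955 = -49 + 3955 = 3906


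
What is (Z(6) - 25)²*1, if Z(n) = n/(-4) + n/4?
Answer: 625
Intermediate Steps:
Z(n) = 0 (Z(n) = n*(-¼) + n*(¼) = -n/4 + n/4 = 0)
(Z(6) - 25)²*1 = (0 - 25)²*1 = (-25)²*1 = 625*1 = 625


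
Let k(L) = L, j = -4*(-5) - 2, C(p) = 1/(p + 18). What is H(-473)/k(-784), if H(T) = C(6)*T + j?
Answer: 41/18816 ≈ 0.0021790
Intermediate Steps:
C(p) = 1/(18 + p)
j = 18 (j = 20 - 2 = 18)
H(T) = 18 + T/24 (H(T) = T/(18 + 6) + 18 = T/24 + 18 = 18 + T/24)
H(-473)/k(-784) = (18 + (1/24)*(-473))/(-784) = (18 - 473/24)*(-1/784) = -41/24*(-1/784) = 41/18816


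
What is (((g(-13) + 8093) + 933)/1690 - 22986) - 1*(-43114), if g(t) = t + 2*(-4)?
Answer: 6805065/338 ≈ 20133.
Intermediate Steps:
g(t) = -8 + t (g(t) = t - 8 = -8 + t)
(((g(-13) + 8093) + 933)/1690 - 22986) - 1*(-43114) = ((((-8 - 13) + 8093) + 933)/1690 - 22986) - 1*(-43114) = (((-21 + 8093) + 933)*(1/1690) - 22986) + 43114 = ((8072 + 933)*(1/1690) - 22986) + 43114 = (9005*(1/1690) - 22986) + 43114 = (1801/338 - 22986) + 43114 = -7767467/338 + 43114 = 6805065/338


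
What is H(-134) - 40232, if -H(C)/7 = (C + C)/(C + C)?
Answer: -40239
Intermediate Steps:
H(C) = -7 (H(C) = -7*(C + C)/(C + C) = -7*2*C/(2*C) = -7*2*C*1/(2*C) = -7*1 = -7)
H(-134) - 40232 = -7 - 40232 = -40239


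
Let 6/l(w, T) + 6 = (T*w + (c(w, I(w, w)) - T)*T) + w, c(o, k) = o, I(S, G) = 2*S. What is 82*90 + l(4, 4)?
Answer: 51663/7 ≈ 7380.4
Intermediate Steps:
l(w, T) = 6/(-6 + w + T*w + T*(w - T)) (l(w, T) = 6/(-6 + ((T*w + (w - T)*T) + w)) = 6/(-6 + ((T*w + T*(w - T)) + w)) = 6/(-6 + (w + T*w + T*(w - T))) = 6/(-6 + w + T*w + T*(w - T)))
82*90 + l(4, 4) = 82*90 + 6/(-6 + 4 - 1*4² + 2*4*4) = 7380 + 6/(-6 + 4 - 1*16 + 32) = 7380 + 6/(-6 + 4 - 16 + 32) = 7380 + 6/14 = 7380 + 6*(1/14) = 7380 + 3/7 = 51663/7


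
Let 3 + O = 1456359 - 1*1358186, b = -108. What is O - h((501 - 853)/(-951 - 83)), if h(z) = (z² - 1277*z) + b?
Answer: 218056150/2209 ≈ 98713.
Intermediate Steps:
h(z) = -108 + z² - 1277*z (h(z) = (z² - 1277*z) - 108 = -108 + z² - 1277*z)
O = 98170 (O = -3 + (1456359 - 1*1358186) = -3 + (1456359 - 1358186) = -3 + 98173 = 98170)
O - h((501 - 853)/(-951 - 83)) = 98170 - (-108 + ((501 - 853)/(-951 - 83))² - 1277*(501 - 853)/(-951 - 83)) = 98170 - (-108 + (-352/(-1034))² - (-449504)/(-1034)) = 98170 - (-108 + (-352*(-1/1034))² - (-449504)*(-1)/1034) = 98170 - (-108 + (16/47)² - 1277*16/47) = 98170 - (-108 + 256/2209 - 20432/47) = 98170 - 1*(-1198620/2209) = 98170 + 1198620/2209 = 218056150/2209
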